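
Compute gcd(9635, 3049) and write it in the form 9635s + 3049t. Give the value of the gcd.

1

Repeated division:
9635 = 3·3049 + 488
3049 = 6·488 + 121
488 = 4·121 + 4
121 = 30·4 + 1
4 = 4·1 + 0
gcd(9635, 3049) = 1.
Working backward:
1 = 121 − 30·4
1 = −30·488 + 121·121
1 = 121·3049 − 756·488
1 = −756·9635 + 2389·3049
So 1 = (-756)·9635 + (2389)·3049.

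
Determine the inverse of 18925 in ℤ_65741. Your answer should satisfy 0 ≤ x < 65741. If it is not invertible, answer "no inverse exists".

Apply the Euclidean algorithm to 65741 and 18925:
65741 = 3·18925 + 8966
18925 = 2·8966 + 993
8966 = 9·993 + 29
993 = 34·29 + 7
29 = 4·7 + 1
7 = 7·1 + 0
The gcd is 1. Working backward:
1 = 29 − 4·7
1 = −4·993 + 137·29
1 = 137·8966 − 1237·993
1 = −1237·18925 + 2611·8966
1 = 2611·65741 − 9070·18925
Hence 18925⁻¹ ≡ -9070 ≡ 56671 (mod 65741).

56671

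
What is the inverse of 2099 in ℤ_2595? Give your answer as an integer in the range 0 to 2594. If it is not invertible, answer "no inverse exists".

2234

Extended Euclidean algorithm:
2595 = 1*2099 + 496
2099 = 4*496 + 115
496 = 4*115 + 36
115 = 3*36 + 7
36 = 5*7 + 1
7 = 7*1 + 0
gcd = 1, so the inverse exists. Back-substitute:
1 = 36 − 5·7
1 = −5·115 + 16·36
1 = 16·496 − 69·115
1 = −69·2099 + 292·496
1 = 292·2595 − 361·2099
So 2099·(-361) ≡ 1 (mod 2595), and -361 ≡ 2234 (mod 2595).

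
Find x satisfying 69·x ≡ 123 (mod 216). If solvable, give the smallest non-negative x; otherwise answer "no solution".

First find gcd(69, 216):
216 = 3·69 + 9
69 = 7·9 + 6
9 = 1·6 + 3
6 = 2·3 + 0
gcd = 3 and 3 | 123, so solutions exist. Divide through by 3: 23x ≡ 41 (mod 72).
Now find 23⁻¹ mod 72:
72 = 3*23 + 3
23 = 7*3 + 2
3 = 1*2 + 1
2 = 2*1 + 0
Back-substitute:
1 = 3 − 2
1 = −23 + 8·3
1 = 8·72 − 25·23
So 23·(-25) ≡ 1 (mod 72), i.e. 23⁻¹ ≡ 47.
Then x ≡ 47·41 ≡ 55 (mod 72); the smallest non-negative solution is x = 55.

55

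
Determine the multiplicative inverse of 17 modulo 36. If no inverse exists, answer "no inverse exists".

Apply the Euclidean algorithm to 36 and 17:
36 = 2*17 + 2
17 = 8*2 + 1
2 = 2*1 + 0
Since gcd(17, 36) = 1, back-substitute to write 1 as a combination:
1 = 17 − 8·2
1 = −8·36 + 17·17
So 17·17 ≡ 1 (mod 36).

17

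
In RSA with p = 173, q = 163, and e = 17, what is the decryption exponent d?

φ(n) = (p−1)(q−1) = 172·162 = 27864.
Need d with 17·d ≡ 1 (mod 27864). Apply the extended Euclidean algorithm:
27864 = 1639·17 + 1
17 = 17·1 + 0
Back-substitute:
1 = 27864 − 1639·17
So 17·(-1639) ≡ 1 (mod 27864), hence d ≡ -1639 ≡ 26225 (mod 27864).

26225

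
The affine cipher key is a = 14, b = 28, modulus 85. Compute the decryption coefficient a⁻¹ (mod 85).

gcd(85, 14) by repeated division:
85 = 6·14 + 1
14 = 14·1 + 0
The gcd is 1. Working backward:
1 = 85 − 6·14
Thus 14·(-6) ≡ 1 (mod 85); reducing, -6 mod 85 = 79.

79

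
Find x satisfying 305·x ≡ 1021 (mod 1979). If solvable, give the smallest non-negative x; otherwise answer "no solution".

First find gcd(305, 1979):
1979 = 6×305 + 149
305 = 2×149 + 7
149 = 21×7 + 2
7 = 3×2 + 1
2 = 2×1 + 0
gcd = 1, so a unique solution mod 1979 exists.
Back-substitute for the Bézout coefficients:
1 = 7 − 3·2
1 = −3·149 + 64·7
1 = 64·305 − 131·149
1 = −131·1979 + 850·305
So 305·(850) ≡ 1 (mod 1979), giving 305⁻¹ ≡ 850.
x ≡ 305⁻¹·1021 ≡ 850·1021 ≡ 1048 (mod 1979).

1048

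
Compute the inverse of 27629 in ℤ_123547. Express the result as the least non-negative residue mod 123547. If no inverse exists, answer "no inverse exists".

40683

Extended Euclidean algorithm:
123547 = 4×27629 + 13031
27629 = 2×13031 + 1567
13031 = 8×1567 + 495
1567 = 3×495 + 82
495 = 6×82 + 3
82 = 27×3 + 1
3 = 3×1 + 0
gcd = 1, so the inverse exists. Back-substitute:
1 = 82 − 27·3
1 = −27·495 + 163·82
1 = 163·1567 − 516·495
1 = −516·13031 + 4291·1567
1 = 4291·27629 − 9098·13031
1 = −9098·123547 + 40683·27629
So 27629·40683 ≡ 1 (mod 123547).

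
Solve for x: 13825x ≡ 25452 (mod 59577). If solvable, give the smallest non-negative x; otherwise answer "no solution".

First find gcd(13825, 59577):
59577 = 4·13825 + 4277
13825 = 3·4277 + 994
4277 = 4·994 + 301
994 = 3·301 + 91
301 = 3·91 + 28
91 = 3·28 + 7
28 = 4·7 + 0
gcd = 7 and 7 | 25452, so solutions exist. Divide through by 7: 1975x ≡ 3636 (mod 8511).
Now find 1975⁻¹ mod 8511:
8511 = 4×1975 + 611
1975 = 3×611 + 142
611 = 4×142 + 43
142 = 3×43 + 13
43 = 3×13 + 4
13 = 3×4 + 1
4 = 4×1 + 0
Back-substitute:
1 = 13 − 3·4
1 = −3·43 + 10·13
1 = 10·142 − 33·43
1 = −33·611 + 142·142
1 = 142·1975 − 459·611
1 = −459·8511 + 1978·1975
So 1975⁻¹ ≡ 1978 (mod 8511).
Then x ≡ 1978·3636 ≡ 213 (mod 8511); the smallest non-negative solution is x = 213.

213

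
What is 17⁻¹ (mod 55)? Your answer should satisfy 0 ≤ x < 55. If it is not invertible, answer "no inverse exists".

13

gcd(55, 17) by repeated division:
55 = 3*17 + 4
17 = 4*4 + 1
4 = 4*1 + 0
The gcd is 1. Working backward:
1 = 17 − 4·4
1 = −4·55 + 13·17
So 17·13 ≡ 1 (mod 55).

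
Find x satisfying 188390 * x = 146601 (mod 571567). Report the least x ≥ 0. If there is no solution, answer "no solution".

167193

First find gcd(188390, 571567):
571567 = 3*188390 + 6397
188390 = 29*6397 + 2877
6397 = 2*2877 + 643
2877 = 4*643 + 305
643 = 2*305 + 33
305 = 9*33 + 8
33 = 4*8 + 1
8 = 8*1 + 0
gcd = 1, so a unique solution mod 571567 exists.
Back-substitute for the Bézout coefficients:
1 = 33 − 4·8
1 = −4·305 + 37·33
1 = 37·643 − 78·305
1 = −78·2877 + 349·643
1 = 349·6397 − 776·2877
1 = −776·188390 + 22853·6397
1 = 22853·571567 − 69335·188390
So 188390·(-69335) ≡ 1 (mod 571567), giving 188390⁻¹ ≡ 502232.
x ≡ 188390⁻¹·146601 ≡ 502232·146601 ≡ 167193 (mod 571567).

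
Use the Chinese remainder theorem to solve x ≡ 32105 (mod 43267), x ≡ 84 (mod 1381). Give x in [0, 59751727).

11800729

Write x = 32105 + 43267·k. Then 43267·k ≡ 84 − 32105 ≡ 1123 (mod 1381).
Need 43267⁻¹ mod 1381. Extended Euclid on (1381, 456):
1381 = 3×456 + 13
456 = 35×13 + 1
13 = 13×1 + 0
Back-substitute:
1 = 456 − 35·13
1 = −35·1381 + 106·456
43267⁻¹ ≡ 106 (mod 1381), so k ≡ 106·1123 ≡ 272 (mod 1381).
x = 32105 + 43267·272 = 11800729.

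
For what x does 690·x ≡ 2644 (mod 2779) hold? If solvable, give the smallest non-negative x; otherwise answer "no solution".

906

First find gcd(690, 2779):
2779 = 4*690 + 19
690 = 36*19 + 6
19 = 3*6 + 1
6 = 6*1 + 0
gcd = 1, so a unique solution mod 2779 exists.
Back-substitute for the Bézout coefficients:
1 = 19 − 3·6
1 = −3·690 + 109·19
1 = 109·2779 − 439·690
So 690·(-439) ≡ 1 (mod 2779), giving 690⁻¹ ≡ 2340.
x ≡ 690⁻¹·2644 ≡ 2340·2644 ≡ 906 (mod 2779).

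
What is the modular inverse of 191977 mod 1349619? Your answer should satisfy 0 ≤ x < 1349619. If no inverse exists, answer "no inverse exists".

306583

Run Euclid on (1349619, 191977):
1349619 = 7·191977 + 5780
191977 = 33·5780 + 1237
5780 = 4·1237 + 832
1237 = 1·832 + 405
832 = 2·405 + 22
405 = 18·22 + 9
22 = 2·9 + 4
9 = 2·4 + 1
4 = 4·1 + 0
Since gcd(191977, 1349619) = 1, back-substitute to write 1 as a combination:
1 = 9 − 2·4
1 = −2·22 + 5·9
1 = 5·405 − 92·22
1 = −92·832 + 189·405
1 = 189·1237 − 281·832
1 = −281·5780 + 1313·1237
1 = 1313·191977 − 43610·5780
1 = −43610·1349619 + 306583·191977
So 191977·306583 ≡ 1 (mod 1349619).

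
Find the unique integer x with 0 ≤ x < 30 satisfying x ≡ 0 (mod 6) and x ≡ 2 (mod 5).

Write x = 0 + 6·k. Then 6·k ≡ 2 − 0 ≡ 2 (mod 5).
Need 6⁻¹ mod 5. Extended Euclid on (5, 1):
5 = 5*1 + 0
6⁻¹ ≡ 1 (mod 5), so k ≡ 1·2 ≡ 2 (mod 5).
x = 0 + 6·2 = 12.

12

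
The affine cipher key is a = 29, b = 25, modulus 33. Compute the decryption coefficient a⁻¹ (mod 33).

Apply the Euclidean algorithm to 33 and 29:
33 = 1·29 + 4
29 = 7·4 + 1
4 = 4·1 + 0
gcd = 1, so the inverse exists. Back-substitute:
1 = 29 − 7·4
1 = −7·33 + 8·29
So 29·8 ≡ 1 (mod 33).

8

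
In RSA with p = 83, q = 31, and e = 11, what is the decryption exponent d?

671

φ(n) = (p−1)(q−1) = 82·30 = 2460.
Need d with 11·d ≡ 1 (mod 2460). Apply the extended Euclidean algorithm:
2460 = 223·11 + 7
11 = 1·7 + 4
7 = 1·4 + 3
4 = 1·3 + 1
3 = 3·1 + 0
Back-substitute:
1 = 4 − 3
1 = −7 + 2·4
1 = 2·11 − 3·7
1 = −3·2460 + 671·11
So 11·671 ≡ 1 (mod 2460), hence d = 671.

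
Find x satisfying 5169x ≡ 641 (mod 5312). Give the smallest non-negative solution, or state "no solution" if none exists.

First find gcd(5169, 5312):
5312 = 1·5169 + 143
5169 = 36·143 + 21
143 = 6·21 + 17
21 = 1·17 + 4
17 = 4·4 + 1
4 = 4·1 + 0
gcd = 1, so a unique solution mod 5312 exists.
Back-substitute for the Bézout coefficients:
1 = 17 − 4·4
1 = −4·21 + 5·17
1 = 5·143 − 34·21
1 = −34·5169 + 1229·143
1 = 1229·5312 − 1263·5169
So 5169·(-1263) ≡ 1 (mod 5312), giving 5169⁻¹ ≡ 4049.
x ≡ 5169⁻¹·641 ≡ 4049·641 ≡ 3153 (mod 5312).

3153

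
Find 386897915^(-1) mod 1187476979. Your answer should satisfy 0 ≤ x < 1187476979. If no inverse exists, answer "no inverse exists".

1057872778

Apply the Euclidean algorithm to 1187476979 and 386897915:
1187476979 = 3×386897915 + 26783234
386897915 = 14×26783234 + 11932639
26783234 = 2×11932639 + 2917956
11932639 = 4×2917956 + 260815
2917956 = 11×260815 + 48991
260815 = 5×48991 + 15860
48991 = 3×15860 + 1411
15860 = 11×1411 + 339
1411 = 4×339 + 55
339 = 6×55 + 9
55 = 6×9 + 1
9 = 9×1 + 0
gcd = 1, so the inverse exists. Back-substitute:
1 = 55 − 6·9
1 = −6·339 + 37·55
1 = 37·1411 − 154·339
1 = −154·15860 + 1731·1411
1 = 1731·48991 − 5347·15860
1 = −5347·260815 + 28466·48991
1 = 28466·2917956 − 318473·260815
1 = −318473·11932639 + 1302358·2917956
1 = 1302358·26783234 − 2923189·11932639
1 = −2923189·386897915 + 42227004·26783234
1 = 42227004·1187476979 − 129604201·386897915
Hence 386897915⁻¹ ≡ -129604201 ≡ 1057872778 (mod 1187476979).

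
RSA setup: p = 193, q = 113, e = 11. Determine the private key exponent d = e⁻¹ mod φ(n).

φ(n) = (p−1)(q−1) = 192·112 = 21504.
Need d with 11·d ≡ 1 (mod 21504). Apply the extended Euclidean algorithm:
21504 = 1954*11 + 10
11 = 1*10 + 1
10 = 10*1 + 0
Back-substitute:
1 = 11 − 10
1 = −21504 + 1955·11
So 11·1955 ≡ 1 (mod 21504), hence d = 1955.

1955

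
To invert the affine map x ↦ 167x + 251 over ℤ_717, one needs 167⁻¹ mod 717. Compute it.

Run Euclid on (717, 167):
717 = 4×167 + 49
167 = 3×49 + 20
49 = 2×20 + 9
20 = 2×9 + 2
9 = 4×2 + 1
2 = 2×1 + 0
gcd = 1, so the inverse exists. Back-substitute:
1 = 9 − 4·2
1 = −4·20 + 9·9
1 = 9·49 − 22·20
1 = −22·167 + 75·49
1 = 75·717 − 322·167
Hence 167⁻¹ ≡ -322 ≡ 395 (mod 717).

395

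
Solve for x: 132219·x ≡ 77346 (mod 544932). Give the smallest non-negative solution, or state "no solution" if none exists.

28422

First find gcd(132219, 544932):
544932 = 4*132219 + 16056
132219 = 8*16056 + 3771
16056 = 4*3771 + 972
3771 = 3*972 + 855
972 = 1*855 + 117
855 = 7*117 + 36
117 = 3*36 + 9
36 = 4*9 + 0
gcd = 9 and 9 | 77346, so solutions exist. Divide through by 9: 14691x ≡ 8594 (mod 60548).
Now find 14691⁻¹ mod 60548:
60548 = 4×14691 + 1784
14691 = 8×1784 + 419
1784 = 4×419 + 108
419 = 3×108 + 95
108 = 1×95 + 13
95 = 7×13 + 4
13 = 3×4 + 1
4 = 4×1 + 0
Back-substitute:
1 = 13 − 3·4
1 = −3·95 + 22·13
1 = 22·108 − 25·95
1 = −25·419 + 97·108
1 = 97·1784 − 413·419
1 = −413·14691 + 3401·1784
1 = 3401·60548 − 14017·14691
So 14691·(-14017) ≡ 1 (mod 60548), i.e. 14691⁻¹ ≡ 46531.
Then x ≡ 46531·8594 ≡ 28422 (mod 60548); the smallest non-negative solution is x = 28422.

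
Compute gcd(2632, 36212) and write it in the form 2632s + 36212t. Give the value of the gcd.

Euclidean algorithm:
36212 = 13·2632 + 1996
2632 = 1·1996 + 636
1996 = 3·636 + 88
636 = 7·88 + 20
88 = 4·20 + 8
20 = 2·8 + 4
8 = 2·4 + 0
gcd(2632, 36212) = 4.
Back-substituting:
4 = 20 − 2·8
4 = −2·88 + 9·20
4 = 9·636 − 65·88
4 = −65·1996 + 204·636
4 = 204·2632 − 269·1996
4 = −269·36212 + 3701·2632
So 4 = (-269)·36212 + (3701)·2632.

4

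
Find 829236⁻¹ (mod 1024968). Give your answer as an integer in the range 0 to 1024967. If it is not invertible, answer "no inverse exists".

Euclidean algorithm on 1024968, 829236:
1024968 = 1·829236 + 195732
829236 = 4·195732 + 46308
195732 = 4·46308 + 10500
46308 = 4·10500 + 4308
10500 = 2·4308 + 1884
4308 = 2·1884 + 540
1884 = 3·540 + 264
540 = 2·264 + 12
264 = 22·12 + 0
The gcd is 12, not 1, hence no inverse exists.

no inverse exists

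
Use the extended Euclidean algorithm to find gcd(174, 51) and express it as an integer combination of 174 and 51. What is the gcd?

Euclidean algorithm:
174 = 3*51 + 21
51 = 2*21 + 9
21 = 2*9 + 3
9 = 3*3 + 0
gcd(174, 51) = 3.
Back-substituting:
3 = 21 − 2·9
3 = −2·51 + 5·21
3 = 5·174 − 17·51
So 3 = (5)·174 + (-17)·51.

3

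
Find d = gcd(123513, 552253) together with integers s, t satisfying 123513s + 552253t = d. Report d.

Apply Euclid's algorithm to 552253 and 123513:
552253 = 4×123513 + 58201
123513 = 2×58201 + 7111
58201 = 8×7111 + 1313
7111 = 5×1313 + 546
1313 = 2×546 + 221
546 = 2×221 + 104
221 = 2×104 + 13
104 = 8×13 + 0
gcd(123513, 552253) = 13.
Back-substituting:
13 = 221 − 2·104
13 = −2·546 + 5·221
13 = 5·1313 − 12·546
13 = −12·7111 + 65·1313
13 = 65·58201 − 532·7111
13 = −532·123513 + 1129·58201
13 = 1129·552253 − 5048·123513
So 13 = (1129)·552253 + (-5048)·123513.

13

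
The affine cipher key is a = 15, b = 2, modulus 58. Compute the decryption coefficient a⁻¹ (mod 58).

31

Extended Euclidean algorithm:
58 = 3·15 + 13
15 = 1·13 + 2
13 = 6·2 + 1
2 = 2·1 + 0
The gcd is 1. Working backward:
1 = 13 − 6·2
1 = −6·15 + 7·13
1 = 7·58 − 27·15
Hence 15⁻¹ ≡ -27 ≡ 31 (mod 58).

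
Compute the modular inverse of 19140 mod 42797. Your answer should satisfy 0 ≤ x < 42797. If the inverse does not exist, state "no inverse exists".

12895

gcd(42797, 19140) by repeated division:
42797 = 2×19140 + 4517
19140 = 4×4517 + 1072
4517 = 4×1072 + 229
1072 = 4×229 + 156
229 = 1×156 + 73
156 = 2×73 + 10
73 = 7×10 + 3
10 = 3×3 + 1
3 = 3×1 + 0
Since gcd(19140, 42797) = 1, back-substitute to write 1 as a combination:
1 = 10 − 3·3
1 = −3·73 + 22·10
1 = 22·156 − 47·73
1 = −47·229 + 69·156
1 = 69·1072 − 323·229
1 = −323·4517 + 1361·1072
1 = 1361·19140 − 5767·4517
1 = −5767·42797 + 12895·19140
So 19140·12895 ≡ 1 (mod 42797).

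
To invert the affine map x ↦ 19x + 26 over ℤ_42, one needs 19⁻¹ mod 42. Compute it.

31

gcd(42, 19) by repeated division:
42 = 2*19 + 4
19 = 4*4 + 3
4 = 1*3 + 1
3 = 3*1 + 0
gcd = 1, so the inverse exists. Back-substitute:
1 = 4 − 3
1 = −19 + 5·4
1 = 5·42 − 11·19
Hence 19⁻¹ ≡ -11 ≡ 31 (mod 42).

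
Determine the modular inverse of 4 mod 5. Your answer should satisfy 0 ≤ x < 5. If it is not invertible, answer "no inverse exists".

4

Apply the Euclidean algorithm to 5 and 4:
5 = 1·4 + 1
4 = 4·1 + 0
The gcd is 1. Working backward:
1 = 5 − 4
Thus 4·(-1) ≡ 1 (mod 5); reducing, -1 mod 5 = 4.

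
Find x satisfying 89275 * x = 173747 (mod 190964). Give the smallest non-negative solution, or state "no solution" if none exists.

First find gcd(89275, 190964):
190964 = 2·89275 + 12414
89275 = 7·12414 + 2377
12414 = 5·2377 + 529
2377 = 4·529 + 261
529 = 2·261 + 7
261 = 37·7 + 2
7 = 3·2 + 1
2 = 2·1 + 0
gcd = 1, so a unique solution mod 190964 exists.
Back-substitute for the Bézout coefficients:
1 = 7 − 3·2
1 = −3·261 + 112·7
1 = 112·529 − 227·261
1 = −227·2377 + 1020·529
1 = 1020·12414 − 5327·2377
1 = −5327·89275 + 38309·12414
1 = 38309·190964 − 81945·89275
So 89275·(-81945) ≡ 1 (mod 190964), giving 89275⁻¹ ≡ 109019.
x ≡ 89275⁻¹·173747 ≡ 109019·173747 ≡ 5033 (mod 190964).

5033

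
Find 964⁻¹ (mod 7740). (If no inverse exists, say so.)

no inverse exists

Euclidean algorithm on 7740, 964:
7740 = 8×964 + 28
964 = 34×28 + 12
28 = 2×12 + 4
12 = 3×4 + 0
gcd(964, 7740) = 4 ≠ 1, so 964 has no multiplicative inverse modulo 7740.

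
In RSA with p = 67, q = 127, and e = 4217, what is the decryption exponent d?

6977

φ(n) = (p−1)(q−1) = 66·126 = 8316.
Need d with 4217·d ≡ 1 (mod 8316). Apply the extended Euclidean algorithm:
8316 = 1×4217 + 4099
4217 = 1×4099 + 118
4099 = 34×118 + 87
118 = 1×87 + 31
87 = 2×31 + 25
31 = 1×25 + 6
25 = 4×6 + 1
6 = 6×1 + 0
Back-substitute:
1 = 25 − 4·6
1 = −4·31 + 5·25
1 = 5·87 − 14·31
1 = −14·118 + 19·87
1 = 19·4099 − 660·118
1 = −660·4217 + 679·4099
1 = 679·8316 − 1339·4217
So 4217·(-1339) ≡ 1 (mod 8316), hence d ≡ -1339 ≡ 6977 (mod 8316).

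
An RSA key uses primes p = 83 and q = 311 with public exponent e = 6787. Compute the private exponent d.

φ(n) = (p−1)(q−1) = 82·310 = 25420.
Need d with 6787·d ≡ 1 (mod 25420). Apply the extended Euclidean algorithm:
25420 = 3×6787 + 5059
6787 = 1×5059 + 1728
5059 = 2×1728 + 1603
1728 = 1×1603 + 125
1603 = 12×125 + 103
125 = 1×103 + 22
103 = 4×22 + 15
22 = 1×15 + 7
15 = 2×7 + 1
7 = 7×1 + 0
Back-substitute:
1 = 15 − 2·7
1 = −2·22 + 3·15
1 = 3·103 − 14·22
1 = −14·125 + 17·103
1 = 17·1603 − 218·125
1 = −218·1728 + 235·1603
1 = 235·5059 − 688·1728
1 = −688·6787 + 923·5059
1 = 923·25420 − 3457·6787
So 6787·(-3457) ≡ 1 (mod 25420), hence d ≡ -3457 ≡ 21963 (mod 25420).

21963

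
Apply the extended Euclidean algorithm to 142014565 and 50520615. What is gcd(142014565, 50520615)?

5

Repeated division:
142014565 = 2×50520615 + 40973335
50520615 = 1×40973335 + 9547280
40973335 = 4×9547280 + 2784215
9547280 = 3×2784215 + 1194635
2784215 = 2×1194635 + 394945
1194635 = 3×394945 + 9800
394945 = 40×9800 + 2945
9800 = 3×2945 + 965
2945 = 3×965 + 50
965 = 19×50 + 15
50 = 3×15 + 5
15 = 3×5 + 0
gcd(142014565, 50520615) = 5.
Back-substituting:
5 = 50 − 3·15
5 = −3·965 + 58·50
5 = 58·2945 − 177·965
5 = −177·9800 + 589·2945
5 = 589·394945 − 23737·9800
5 = −23737·1194635 + 71800·394945
5 = 71800·2784215 − 167337·1194635
5 = −167337·9547280 + 573811·2784215
5 = 573811·40973335 − 2462581·9547280
5 = −2462581·50520615 + 3036392·40973335
5 = 3036392·142014565 − 8535365·50520615
So 5 = (3036392)·142014565 + (-8535365)·50520615.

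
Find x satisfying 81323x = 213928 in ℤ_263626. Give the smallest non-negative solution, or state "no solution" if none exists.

First find gcd(81323, 263626):
263626 = 3*81323 + 19657
81323 = 4*19657 + 2695
19657 = 7*2695 + 792
2695 = 3*792 + 319
792 = 2*319 + 154
319 = 2*154 + 11
154 = 14*11 + 0
gcd = 11 and 11 | 213928, so solutions exist. Divide through by 11: 7393x ≡ 19448 (mod 23966).
Now find 7393⁻¹ mod 23966:
23966 = 3*7393 + 1787
7393 = 4*1787 + 245
1787 = 7*245 + 72
245 = 3*72 + 29
72 = 2*29 + 14
29 = 2*14 + 1
14 = 14*1 + 0
Back-substitute:
1 = 29 − 2·14
1 = −2·72 + 5·29
1 = 5·245 − 17·72
1 = −17·1787 + 124·245
1 = 124·7393 − 513·1787
1 = −513·23966 + 1663·7393
So 7393⁻¹ ≡ 1663 (mod 23966).
Then x ≡ 1663·19448 ≡ 11890 (mod 23966); the smallest non-negative solution is x = 11890.

11890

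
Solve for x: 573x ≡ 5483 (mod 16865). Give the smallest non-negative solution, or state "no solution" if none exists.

First find gcd(573, 16865):
16865 = 29×573 + 248
573 = 2×248 + 77
248 = 3×77 + 17
77 = 4×17 + 9
17 = 1×9 + 8
9 = 1×8 + 1
8 = 8×1 + 0
gcd = 1, so a unique solution mod 16865 exists.
Back-substitute for the Bézout coefficients:
1 = 9 − 8
1 = −17 + 2·9
1 = 2·77 − 9·17
1 = −9·248 + 29·77
1 = 29·573 − 67·248
1 = −67·16865 + 1972·573
So 573·(1972) ≡ 1 (mod 16865), giving 573⁻¹ ≡ 1972.
x ≡ 573⁻¹·5483 ≡ 1972·5483 ≡ 2011 (mod 16865).

2011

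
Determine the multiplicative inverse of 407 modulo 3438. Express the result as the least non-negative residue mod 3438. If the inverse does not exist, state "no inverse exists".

Run Euclid on (3438, 407):
3438 = 8·407 + 182
407 = 2·182 + 43
182 = 4·43 + 10
43 = 4·10 + 3
10 = 3·3 + 1
3 = 3·1 + 0
The gcd is 1. Working backward:
1 = 10 − 3·3
1 = −3·43 + 13·10
1 = 13·182 − 55·43
1 = −55·407 + 123·182
1 = 123·3438 − 1039·407
So 407·(-1039) ≡ 1 (mod 3438), and -1039 ≡ 2399 (mod 3438).

2399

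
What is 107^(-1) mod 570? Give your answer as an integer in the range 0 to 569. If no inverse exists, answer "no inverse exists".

293

Run Euclid on (570, 107):
570 = 5·107 + 35
107 = 3·35 + 2
35 = 17·2 + 1
2 = 2·1 + 0
The gcd is 1. Working backward:
1 = 35 − 17·2
1 = −17·107 + 52·35
1 = 52·570 − 277·107
So 107·(-277) ≡ 1 (mod 570), and -277 ≡ 293 (mod 570).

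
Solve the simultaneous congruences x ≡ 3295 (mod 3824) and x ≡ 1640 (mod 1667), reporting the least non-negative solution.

2397119

Write x = 3295 + 3824·k. Then 3824·k ≡ 1640 − 3295 ≡ 12 (mod 1667).
Need 3824⁻¹ mod 1667. Extended Euclid on (1667, 490):
1667 = 3·490 + 197
490 = 2·197 + 96
197 = 2·96 + 5
96 = 19·5 + 1
5 = 5·1 + 0
Back-substitute:
1 = 96 − 19·5
1 = −19·197 + 39·96
1 = 39·490 − 97·197
1 = −97·1667 + 330·490
3824⁻¹ ≡ 330 (mod 1667), so k ≡ 330·12 ≡ 626 (mod 1667).
x = 3295 + 3824·626 = 2397119.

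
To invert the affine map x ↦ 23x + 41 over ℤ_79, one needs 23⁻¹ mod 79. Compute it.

55

Extended Euclidean algorithm:
79 = 3×23 + 10
23 = 2×10 + 3
10 = 3×3 + 1
3 = 3×1 + 0
The gcd is 1. Working backward:
1 = 10 − 3·3
1 = −3·23 + 7·10
1 = 7·79 − 24·23
Thus 23·(-24) ≡ 1 (mod 79); reducing, -24 mod 79 = 55.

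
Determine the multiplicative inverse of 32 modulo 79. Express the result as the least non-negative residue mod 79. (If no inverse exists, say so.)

42

Apply the Euclidean algorithm to 79 and 32:
79 = 2*32 + 15
32 = 2*15 + 2
15 = 7*2 + 1
2 = 2*1 + 0
Since gcd(32, 79) = 1, back-substitute to write 1 as a combination:
1 = 15 − 7·2
1 = −7·32 + 15·15
1 = 15·79 − 37·32
Thus 32·(-37) ≡ 1 (mod 79); reducing, -37 mod 79 = 42.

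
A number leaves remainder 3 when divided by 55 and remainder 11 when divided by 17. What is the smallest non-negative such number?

Write x = 3 + 55·k. Then 55·k ≡ 11 − 3 ≡ 8 (mod 17).
Need 55⁻¹ mod 17. Extended Euclid on (17, 4):
17 = 4×4 + 1
4 = 4×1 + 0
Back-substitute:
1 = 17 − 4·4
55⁻¹ ≡ 13 (mod 17), so k ≡ 13·8 ≡ 2 (mod 17).
x = 3 + 55·2 = 113.

113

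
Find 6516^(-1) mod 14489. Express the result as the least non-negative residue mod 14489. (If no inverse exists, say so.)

14131

Extended Euclidean algorithm:
14489 = 2×6516 + 1457
6516 = 4×1457 + 688
1457 = 2×688 + 81
688 = 8×81 + 40
81 = 2×40 + 1
40 = 40×1 + 0
gcd = 1, so the inverse exists. Back-substitute:
1 = 81 − 2·40
1 = −2·688 + 17·81
1 = 17·1457 − 36·688
1 = −36·6516 + 161·1457
1 = 161·14489 − 358·6516
Thus 6516·(-358) ≡ 1 (mod 14489); reducing, -358 mod 14489 = 14131.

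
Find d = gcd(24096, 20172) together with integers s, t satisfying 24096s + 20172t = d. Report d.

12

Apply Euclid's algorithm to 24096 and 20172:
24096 = 1*20172 + 3924
20172 = 5*3924 + 552
3924 = 7*552 + 60
552 = 9*60 + 12
60 = 5*12 + 0
gcd(24096, 20172) = 12.
Working backward:
12 = 552 − 9·60
12 = −9·3924 + 64·552
12 = 64·20172 − 329·3924
12 = −329·24096 + 393·20172
So 12 = (-329)·24096 + (393)·20172.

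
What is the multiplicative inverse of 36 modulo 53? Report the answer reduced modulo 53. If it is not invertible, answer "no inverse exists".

Extended Euclidean algorithm:
53 = 1·36 + 17
36 = 2·17 + 2
17 = 8·2 + 1
2 = 2·1 + 0
The gcd is 1. Working backward:
1 = 17 − 8·2
1 = −8·36 + 17·17
1 = 17·53 − 25·36
Hence 36⁻¹ ≡ -25 ≡ 28 (mod 53).

28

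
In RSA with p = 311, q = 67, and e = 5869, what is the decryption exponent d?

φ(n) = (p−1)(q−1) = 310·66 = 20460.
Need d with 5869·d ≡ 1 (mod 20460). Apply the extended Euclidean algorithm:
20460 = 3·5869 + 2853
5869 = 2·2853 + 163
2853 = 17·163 + 82
163 = 1·82 + 81
82 = 1·81 + 1
81 = 81·1 + 0
Back-substitute:
1 = 82 − 81
1 = −163 + 2·82
1 = 2·2853 − 35·163
1 = −35·5869 + 72·2853
1 = 72·20460 − 251·5869
So 5869·(-251) ≡ 1 (mod 20460), hence d ≡ -251 ≡ 20209 (mod 20460).

20209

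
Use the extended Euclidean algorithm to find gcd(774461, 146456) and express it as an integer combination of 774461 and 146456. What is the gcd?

Apply Euclid's algorithm to 774461 and 146456:
774461 = 5·146456 + 42181
146456 = 3·42181 + 19913
42181 = 2·19913 + 2355
19913 = 8·2355 + 1073
2355 = 2·1073 + 209
1073 = 5·209 + 28
209 = 7·28 + 13
28 = 2·13 + 2
13 = 6·2 + 1
2 = 2·1 + 0
gcd(774461, 146456) = 1.
Express as a combination:
1 = 13 − 6·2
1 = −6·28 + 13·13
1 = 13·209 − 97·28
1 = −97·1073 + 498·209
1 = 498·2355 − 1093·1073
1 = −1093·19913 + 9242·2355
1 = 9242·42181 − 19577·19913
1 = −19577·146456 + 67973·42181
1 = 67973·774461 − 359442·146456
So 1 = (67973)·774461 + (-359442)·146456.

1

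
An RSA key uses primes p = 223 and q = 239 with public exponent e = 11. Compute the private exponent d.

φ(n) = (p−1)(q−1) = 222·238 = 52836.
Need d with 11·d ≡ 1 (mod 52836). Apply the extended Euclidean algorithm:
52836 = 4803*11 + 3
11 = 3*3 + 2
3 = 1*2 + 1
2 = 2*1 + 0
Back-substitute:
1 = 3 − 2
1 = −11 + 4·3
1 = 4·52836 − 19213·11
So 11·(-19213) ≡ 1 (mod 52836), hence d ≡ -19213 ≡ 33623 (mod 52836).

33623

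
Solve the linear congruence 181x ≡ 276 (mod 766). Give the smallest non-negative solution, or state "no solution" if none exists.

302

First find gcd(181, 766):
766 = 4*181 + 42
181 = 4*42 + 13
42 = 3*13 + 3
13 = 4*3 + 1
3 = 3*1 + 0
gcd = 1, so a unique solution mod 766 exists.
Back-substitute for the Bézout coefficients:
1 = 13 − 4·3
1 = −4·42 + 13·13
1 = 13·181 − 56·42
1 = −56·766 + 237·181
So 181·(237) ≡ 1 (mod 766), giving 181⁻¹ ≡ 237.
x ≡ 181⁻¹·276 ≡ 237·276 ≡ 302 (mod 766).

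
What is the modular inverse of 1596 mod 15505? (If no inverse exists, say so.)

no inverse exists

Euclidean algorithm on 15505, 1596:
15505 = 9*1596 + 1141
1596 = 1*1141 + 455
1141 = 2*455 + 231
455 = 1*231 + 224
231 = 1*224 + 7
224 = 32*7 + 0
Since gcd = 7 > 1, 1596 is not a unit mod 15505.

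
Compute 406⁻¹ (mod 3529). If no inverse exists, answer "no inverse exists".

113

gcd(3529, 406) by repeated division:
3529 = 8×406 + 281
406 = 1×281 + 125
281 = 2×125 + 31
125 = 4×31 + 1
31 = 31×1 + 0
gcd = 1, so the inverse exists. Back-substitute:
1 = 125 − 4·31
1 = −4·281 + 9·125
1 = 9·406 − 13·281
1 = −13·3529 + 113·406
So 406·113 ≡ 1 (mod 3529).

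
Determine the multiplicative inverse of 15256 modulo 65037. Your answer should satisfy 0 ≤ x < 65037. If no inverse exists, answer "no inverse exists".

15769

gcd(65037, 15256) by repeated division:
65037 = 4*15256 + 4013
15256 = 3*4013 + 3217
4013 = 1*3217 + 796
3217 = 4*796 + 33
796 = 24*33 + 4
33 = 8*4 + 1
4 = 4*1 + 0
The gcd is 1. Working backward:
1 = 33 − 8·4
1 = −8·796 + 193·33
1 = 193·3217 − 780·796
1 = −780·4013 + 973·3217
1 = 973·15256 − 3699·4013
1 = −3699·65037 + 15769·15256
So 15256·15769 ≡ 1 (mod 65037).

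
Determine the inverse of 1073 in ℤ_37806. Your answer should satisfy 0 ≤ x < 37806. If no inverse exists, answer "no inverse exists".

Run Euclid on (37806, 1073):
37806 = 35×1073 + 251
1073 = 4×251 + 69
251 = 3×69 + 44
69 = 1×44 + 25
44 = 1×25 + 19
25 = 1×19 + 6
19 = 3×6 + 1
6 = 6×1 + 0
The gcd is 1. Working backward:
1 = 19 − 3·6
1 = −3·25 + 4·19
1 = 4·44 − 7·25
1 = −7·69 + 11·44
1 = 11·251 − 40·69
1 = −40·1073 + 171·251
1 = 171·37806 − 6025·1073
So 1073·(-6025) ≡ 1 (mod 37806), and -6025 ≡ 31781 (mod 37806).

31781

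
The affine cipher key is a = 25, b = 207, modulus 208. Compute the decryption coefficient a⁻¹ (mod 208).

25

Apply the Euclidean algorithm to 208 and 25:
208 = 8×25 + 8
25 = 3×8 + 1
8 = 8×1 + 0
Since gcd(25, 208) = 1, back-substitute to write 1 as a combination:
1 = 25 − 3·8
1 = −3·208 + 25·25
So 25·25 ≡ 1 (mod 208).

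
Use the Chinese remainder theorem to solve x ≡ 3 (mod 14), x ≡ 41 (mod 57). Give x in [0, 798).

Write x = 3 + 14·k. Then 14·k ≡ 41 − 3 ≡ 38 (mod 57).
Need 14⁻¹ mod 57. Extended Euclid on (57, 14):
57 = 4·14 + 1
14 = 14·1 + 0
Back-substitute:
1 = 57 − 4·14
14⁻¹ ≡ 53 (mod 57), so k ≡ 53·38 ≡ 19 (mod 57).
x = 3 + 14·19 = 269.

269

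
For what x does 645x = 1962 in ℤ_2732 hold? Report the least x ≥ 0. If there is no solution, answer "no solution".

First find gcd(645, 2732):
2732 = 4×645 + 152
645 = 4×152 + 37
152 = 4×37 + 4
37 = 9×4 + 1
4 = 4×1 + 0
gcd = 1, so a unique solution mod 2732 exists.
Back-substitute for the Bézout coefficients:
1 = 37 − 9·4
1 = −9·152 + 37·37
1 = 37·645 − 157·152
1 = −157·2732 + 665·645
So 645·(665) ≡ 1 (mod 2732), giving 645⁻¹ ≡ 665.
x ≡ 645⁻¹·1962 ≡ 665·1962 ≡ 1566 (mod 2732).

1566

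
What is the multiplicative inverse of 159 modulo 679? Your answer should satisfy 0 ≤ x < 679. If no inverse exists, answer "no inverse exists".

Apply the Euclidean algorithm to 679 and 159:
679 = 4×159 + 43
159 = 3×43 + 30
43 = 1×30 + 13
30 = 2×13 + 4
13 = 3×4 + 1
4 = 4×1 + 0
The gcd is 1. Working backward:
1 = 13 − 3·4
1 = −3·30 + 7·13
1 = 7·43 − 10·30
1 = −10·159 + 37·43
1 = 37·679 − 158·159
Thus 159·(-158) ≡ 1 (mod 679); reducing, -158 mod 679 = 521.

521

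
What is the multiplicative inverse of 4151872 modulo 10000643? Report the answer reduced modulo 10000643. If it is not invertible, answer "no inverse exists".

9726602

gcd(10000643, 4151872) by repeated division:
10000643 = 2×4151872 + 1696899
4151872 = 2×1696899 + 758074
1696899 = 2×758074 + 180751
758074 = 4×180751 + 35070
180751 = 5×35070 + 5401
35070 = 6×5401 + 2664
5401 = 2×2664 + 73
2664 = 36×73 + 36
73 = 2×36 + 1
36 = 36×1 + 0
The gcd is 1. Working backward:
1 = 73 − 2·36
1 = −2·2664 + 73·73
1 = 73·5401 − 148·2664
1 = −148·35070 + 961·5401
1 = 961·180751 − 4953·35070
1 = −4953·758074 + 20773·180751
1 = 20773·1696899 − 46499·758074
1 = −46499·4151872 + 113771·1696899
1 = 113771·10000643 − 274041·4151872
So 4151872·(-274041) ≡ 1 (mod 10000643), and -274041 ≡ 9726602 (mod 10000643).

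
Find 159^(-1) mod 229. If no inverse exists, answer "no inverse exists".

Run Euclid on (229, 159):
229 = 1*159 + 70
159 = 2*70 + 19
70 = 3*19 + 13
19 = 1*13 + 6
13 = 2*6 + 1
6 = 6*1 + 0
gcd = 1, so the inverse exists. Back-substitute:
1 = 13 − 2·6
1 = −2·19 + 3·13
1 = 3·70 − 11·19
1 = −11·159 + 25·70
1 = 25·229 − 36·159
Hence 159⁻¹ ≡ -36 ≡ 193 (mod 229).

193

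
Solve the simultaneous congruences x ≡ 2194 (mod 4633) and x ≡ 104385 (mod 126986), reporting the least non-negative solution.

Write x = 2194 + 4633·k. Then 4633·k ≡ 104385 − 2194 ≡ 102191 (mod 126986).
Need 4633⁻¹ mod 126986. Extended Euclid on (126986, 4633):
126986 = 27*4633 + 1895
4633 = 2*1895 + 843
1895 = 2*843 + 209
843 = 4*209 + 7
209 = 29*7 + 6
7 = 1*6 + 1
6 = 6*1 + 0
Back-substitute:
1 = 7 − 6
1 = −209 + 30·7
1 = 30·843 − 121·209
1 = −121·1895 + 272·843
1 = 272·4633 − 665·1895
1 = −665·126986 + 18227·4633
4633⁻¹ ≡ 18227 (mod 126986), so k ≡ 18227·102191 ≡ 4709 (mod 126986).
x = 2194 + 4633·4709 = 21818991.

21818991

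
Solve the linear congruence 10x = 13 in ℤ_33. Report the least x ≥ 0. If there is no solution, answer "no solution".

31

First find gcd(10, 33):
33 = 3×10 + 3
10 = 3×3 + 1
3 = 3×1 + 0
gcd = 1, so a unique solution mod 33 exists.
Back-substitute for the Bézout coefficients:
1 = 10 − 3·3
1 = −3·33 + 10·10
So 10·(10) ≡ 1 (mod 33), giving 10⁻¹ ≡ 10.
x ≡ 10⁻¹·13 ≡ 10·13 ≡ 31 (mod 33).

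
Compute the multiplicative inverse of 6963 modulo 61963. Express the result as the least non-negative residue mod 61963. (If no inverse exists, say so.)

Euclidean algorithm on 61963, 6963:
61963 = 8×6963 + 6259
6963 = 1×6259 + 704
6259 = 8×704 + 627
704 = 1×627 + 77
627 = 8×77 + 11
77 = 7×11 + 0
gcd(6963, 61963) = 11 ≠ 1, so 6963 has no multiplicative inverse modulo 61963.

no inverse exists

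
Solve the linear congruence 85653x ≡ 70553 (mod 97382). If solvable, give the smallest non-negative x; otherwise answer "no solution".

First find gcd(85653, 97382):
97382 = 1·85653 + 11729
85653 = 7·11729 + 3550
11729 = 3·3550 + 1079
3550 = 3·1079 + 313
1079 = 3·313 + 140
313 = 2·140 + 33
140 = 4·33 + 8
33 = 4·8 + 1
8 = 8·1 + 0
gcd = 1, so a unique solution mod 97382 exists.
Back-substitute for the Bézout coefficients:
1 = 33 − 4·8
1 = −4·140 + 17·33
1 = 17·313 − 38·140
1 = −38·1079 + 131·313
1 = 131·3550 − 431·1079
1 = −431·11729 + 1424·3550
1 = 1424·85653 − 10399·11729
1 = −10399·97382 + 11823·85653
So 85653·(11823) ≡ 1 (mod 97382), giving 85653⁻¹ ≡ 11823.
x ≡ 85653⁻¹·70553 ≡ 11823·70553 ≡ 71289 (mod 97382).

71289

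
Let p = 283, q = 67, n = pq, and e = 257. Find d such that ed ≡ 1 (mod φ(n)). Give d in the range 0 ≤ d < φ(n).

4997

φ(n) = (p−1)(q−1) = 282·66 = 18612.
Need d with 257·d ≡ 1 (mod 18612). Apply the extended Euclidean algorithm:
18612 = 72×257 + 108
257 = 2×108 + 41
108 = 2×41 + 26
41 = 1×26 + 15
26 = 1×15 + 11
15 = 1×11 + 4
11 = 2×4 + 3
4 = 1×3 + 1
3 = 3×1 + 0
Back-substitute:
1 = 4 − 3
1 = −11 + 3·4
1 = 3·15 − 4·11
1 = −4·26 + 7·15
1 = 7·41 − 11·26
1 = −11·108 + 29·41
1 = 29·257 − 69·108
1 = −69·18612 + 4997·257
So 257·4997 ≡ 1 (mod 18612), hence d = 4997.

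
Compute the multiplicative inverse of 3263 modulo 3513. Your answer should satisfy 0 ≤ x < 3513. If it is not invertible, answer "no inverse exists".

Run Euclid on (3513, 3263):
3513 = 1×3263 + 250
3263 = 13×250 + 13
250 = 19×13 + 3
13 = 4×3 + 1
3 = 3×1 + 0
The gcd is 1. Working backward:
1 = 13 − 4·3
1 = −4·250 + 77·13
1 = 77·3263 − 1005·250
1 = −1005·3513 + 1082·3263
So 3263·1082 ≡ 1 (mod 3513).

1082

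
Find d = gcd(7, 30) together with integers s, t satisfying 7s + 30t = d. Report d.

1

Euclidean algorithm:
30 = 4*7 + 2
7 = 3*2 + 1
2 = 2*1 + 0
gcd(7, 30) = 1.
Working backward:
1 = 7 − 3·2
1 = −3·30 + 13·7
So 1 = (-3)·30 + (13)·7.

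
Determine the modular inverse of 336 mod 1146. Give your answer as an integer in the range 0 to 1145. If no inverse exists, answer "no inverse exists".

no inverse exists

Euclidean algorithm on 1146, 336:
1146 = 3*336 + 138
336 = 2*138 + 60
138 = 2*60 + 18
60 = 3*18 + 6
18 = 3*6 + 0
gcd(336, 1146) = 6 ≠ 1, so 336 has no multiplicative inverse modulo 1146.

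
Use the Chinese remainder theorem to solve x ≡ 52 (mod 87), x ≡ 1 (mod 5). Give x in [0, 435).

226

Write x = 52 + 87·k. Then 87·k ≡ 1 − 52 ≡ 4 (mod 5).
Need 87⁻¹ mod 5. Extended Euclid on (5, 2):
5 = 2×2 + 1
2 = 2×1 + 0
Back-substitute:
1 = 5 − 2·2
87⁻¹ ≡ 3 (mod 5), so k ≡ 3·4 ≡ 2 (mod 5).
x = 52 + 87·2 = 226.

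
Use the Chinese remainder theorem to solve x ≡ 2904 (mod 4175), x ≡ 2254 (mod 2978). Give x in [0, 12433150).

821204

Write x = 2904 + 4175·k. Then 4175·k ≡ 2254 − 2904 ≡ 2328 (mod 2978).
Need 4175⁻¹ mod 2978. Extended Euclid on (2978, 1197):
2978 = 2·1197 + 584
1197 = 2·584 + 29
584 = 20·29 + 4
29 = 7·4 + 1
4 = 4·1 + 0
Back-substitute:
1 = 29 − 7·4
1 = −7·584 + 141·29
1 = 141·1197 − 289·584
1 = −289·2978 + 719·1197
4175⁻¹ ≡ 719 (mod 2978), so k ≡ 719·2328 ≡ 196 (mod 2978).
x = 2904 + 4175·196 = 821204.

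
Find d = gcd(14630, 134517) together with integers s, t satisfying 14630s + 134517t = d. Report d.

Euclidean algorithm:
134517 = 9×14630 + 2847
14630 = 5×2847 + 395
2847 = 7×395 + 82
395 = 4×82 + 67
82 = 1×67 + 15
67 = 4×15 + 7
15 = 2×7 + 1
7 = 7×1 + 0
gcd(14630, 134517) = 1.
Back-substituting:
1 = 15 − 2·7
1 = −2·67 + 9·15
1 = 9·82 − 11·67
1 = −11·395 + 53·82
1 = 53·2847 − 382·395
1 = −382·14630 + 1963·2847
1 = 1963·134517 − 18049·14630
So 1 = (1963)·134517 + (-18049)·14630.

1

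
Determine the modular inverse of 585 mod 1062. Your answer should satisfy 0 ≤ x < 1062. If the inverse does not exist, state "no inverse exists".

Euclidean algorithm on 1062, 585:
1062 = 1×585 + 477
585 = 1×477 + 108
477 = 4×108 + 45
108 = 2×45 + 18
45 = 2×18 + 9
18 = 2×9 + 0
Since gcd = 9 > 1, 585 is not a unit mod 1062.

no inverse exists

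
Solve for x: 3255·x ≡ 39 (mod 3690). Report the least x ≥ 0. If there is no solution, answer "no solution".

no solution

gcd(3255, 3690):
3690 = 1*3255 + 435
3255 = 7*435 + 210
435 = 2*210 + 15
210 = 14*15 + 0
gcd = 15, but 15 ∤ 39, so the congruence has no solution.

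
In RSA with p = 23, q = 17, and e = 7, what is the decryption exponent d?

φ(n) = (p−1)(q−1) = 22·16 = 352.
Need d with 7·d ≡ 1 (mod 352). Apply the extended Euclidean algorithm:
352 = 50·7 + 2
7 = 3·2 + 1
2 = 2·1 + 0
Back-substitute:
1 = 7 − 3·2
1 = −3·352 + 151·7
So 7·151 ≡ 1 (mod 352), hence d = 151.

151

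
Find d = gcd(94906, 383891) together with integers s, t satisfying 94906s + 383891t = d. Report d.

1

Apply Euclid's algorithm to 383891 and 94906:
383891 = 4*94906 + 4267
94906 = 22*4267 + 1032
4267 = 4*1032 + 139
1032 = 7*139 + 59
139 = 2*59 + 21
59 = 2*21 + 17
21 = 1*17 + 4
17 = 4*4 + 1
4 = 4*1 + 0
gcd(94906, 383891) = 1.
Working backward:
1 = 17 − 4·4
1 = −4·21 + 5·17
1 = 5·59 − 14·21
1 = −14·139 + 33·59
1 = 33·1032 − 245·139
1 = −245·4267 + 1013·1032
1 = 1013·94906 − 22531·4267
1 = −22531·383891 + 91137·94906
So 1 = (-22531)·383891 + (91137)·94906.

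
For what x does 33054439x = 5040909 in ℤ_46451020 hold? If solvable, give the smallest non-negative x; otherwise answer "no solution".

gcd(33054439, 46451020):
46451020 = 1×33054439 + 13396581
33054439 = 2×13396581 + 6261277
13396581 = 2×6261277 + 874027
6261277 = 7×874027 + 143088
874027 = 6×143088 + 15499
143088 = 9×15499 + 3597
15499 = 4×3597 + 1111
3597 = 3×1111 + 264
1111 = 4×264 + 55
264 = 4×55 + 44
55 = 1×44 + 11
44 = 4×11 + 0
gcd = 11, but 11 ∤ 5040909, so the congruence has no solution.

no solution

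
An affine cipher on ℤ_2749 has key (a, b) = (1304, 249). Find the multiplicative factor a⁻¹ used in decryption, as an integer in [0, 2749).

Extended Euclidean algorithm:
2749 = 2*1304 + 141
1304 = 9*141 + 35
141 = 4*35 + 1
35 = 35*1 + 0
Since gcd(1304, 2749) = 1, back-substitute to write 1 as a combination:
1 = 141 − 4·35
1 = −4·1304 + 37·141
1 = 37·2749 − 78·1304
So 1304·(-78) ≡ 1 (mod 2749), and -78 ≡ 2671 (mod 2749).

2671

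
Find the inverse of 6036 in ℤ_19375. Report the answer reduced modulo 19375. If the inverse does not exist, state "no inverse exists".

14191

Run Euclid on (19375, 6036):
19375 = 3·6036 + 1267
6036 = 4·1267 + 968
1267 = 1·968 + 299
968 = 3·299 + 71
299 = 4·71 + 15
71 = 4·15 + 11
15 = 1·11 + 4
11 = 2·4 + 3
4 = 1·3 + 1
3 = 3·1 + 0
The gcd is 1. Working backward:
1 = 4 − 3
1 = −11 + 3·4
1 = 3·15 − 4·11
1 = −4·71 + 19·15
1 = 19·299 − 80·71
1 = −80·968 + 259·299
1 = 259·1267 − 339·968
1 = −339·6036 + 1615·1267
1 = 1615·19375 − 5184·6036
So 6036·(-5184) ≡ 1 (mod 19375), and -5184 ≡ 14191 (mod 19375).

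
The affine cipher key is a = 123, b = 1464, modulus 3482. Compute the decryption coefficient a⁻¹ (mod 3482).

1557

Extended Euclidean algorithm:
3482 = 28*123 + 38
123 = 3*38 + 9
38 = 4*9 + 2
9 = 4*2 + 1
2 = 2*1 + 0
The gcd is 1. Working backward:
1 = 9 − 4·2
1 = −4·38 + 17·9
1 = 17·123 − 55·38
1 = −55·3482 + 1557·123
So 123·1557 ≡ 1 (mod 3482).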